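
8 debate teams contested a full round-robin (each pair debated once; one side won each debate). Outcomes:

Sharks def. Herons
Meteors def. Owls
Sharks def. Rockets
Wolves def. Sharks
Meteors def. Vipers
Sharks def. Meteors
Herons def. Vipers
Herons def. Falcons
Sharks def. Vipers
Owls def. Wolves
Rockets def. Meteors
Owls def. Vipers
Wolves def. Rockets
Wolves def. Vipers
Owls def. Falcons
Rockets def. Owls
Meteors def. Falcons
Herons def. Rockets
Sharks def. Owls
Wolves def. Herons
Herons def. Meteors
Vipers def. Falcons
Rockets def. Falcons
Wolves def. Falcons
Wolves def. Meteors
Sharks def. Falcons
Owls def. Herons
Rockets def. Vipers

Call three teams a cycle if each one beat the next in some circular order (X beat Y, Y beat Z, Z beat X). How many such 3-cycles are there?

5

Win totals: Rockets 4, Meteors 3, Herons 4, Sharks 6, Owls 4, Wolves 6, Vipers 1, Falcons 0.
A team with w wins dominates both others in C(w,2) triples; summing gives 6 + 3 + 6 + 15 + 6 + 15 + 0 + 0 = 51 transitive triples.
Total triples C(8,3) = 56, so cyclic triples = 56 − 51 = 5.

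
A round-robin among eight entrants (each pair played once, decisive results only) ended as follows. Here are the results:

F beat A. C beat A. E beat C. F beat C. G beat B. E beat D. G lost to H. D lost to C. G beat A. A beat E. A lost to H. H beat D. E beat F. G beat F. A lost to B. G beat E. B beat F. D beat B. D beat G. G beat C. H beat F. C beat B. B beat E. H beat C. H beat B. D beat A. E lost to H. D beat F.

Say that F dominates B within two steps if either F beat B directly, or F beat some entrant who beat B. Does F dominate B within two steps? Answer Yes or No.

Yes

F did not beat B directly.
F beat A, C. Of those, C beat B.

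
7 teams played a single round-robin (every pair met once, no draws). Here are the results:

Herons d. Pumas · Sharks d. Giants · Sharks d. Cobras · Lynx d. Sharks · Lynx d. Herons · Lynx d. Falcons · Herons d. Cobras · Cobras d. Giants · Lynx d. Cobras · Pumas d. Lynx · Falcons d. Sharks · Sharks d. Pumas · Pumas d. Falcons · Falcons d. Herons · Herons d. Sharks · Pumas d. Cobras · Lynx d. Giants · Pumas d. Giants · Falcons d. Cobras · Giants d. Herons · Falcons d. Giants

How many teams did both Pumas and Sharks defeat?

2

Pumas beat: Falcons, Cobras, Giants, Lynx.
Sharks beat: Pumas, Cobras, Giants.
Both beat: Cobras, Giants — 2.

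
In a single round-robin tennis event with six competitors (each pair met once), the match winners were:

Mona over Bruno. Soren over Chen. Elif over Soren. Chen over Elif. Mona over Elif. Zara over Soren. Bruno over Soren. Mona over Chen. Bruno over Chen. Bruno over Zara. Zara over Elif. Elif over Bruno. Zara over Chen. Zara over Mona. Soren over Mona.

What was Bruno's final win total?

3

Bruno's results: beat Soren, Chen, Zara; lost to Mona, Elif.
That is 3 wins.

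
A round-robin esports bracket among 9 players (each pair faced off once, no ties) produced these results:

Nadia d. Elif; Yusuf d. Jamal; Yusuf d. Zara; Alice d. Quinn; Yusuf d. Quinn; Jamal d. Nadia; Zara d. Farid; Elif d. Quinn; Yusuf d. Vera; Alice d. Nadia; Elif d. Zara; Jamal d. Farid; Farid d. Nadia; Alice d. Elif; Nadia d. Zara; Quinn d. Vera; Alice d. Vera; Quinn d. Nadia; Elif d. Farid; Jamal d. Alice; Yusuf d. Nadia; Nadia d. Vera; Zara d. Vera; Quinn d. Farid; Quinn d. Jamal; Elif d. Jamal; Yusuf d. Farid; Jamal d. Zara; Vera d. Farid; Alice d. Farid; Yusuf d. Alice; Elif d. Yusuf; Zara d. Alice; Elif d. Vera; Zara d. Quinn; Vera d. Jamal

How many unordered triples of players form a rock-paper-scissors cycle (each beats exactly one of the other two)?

16

Win totals: Nadia 3, Alice 5, Farid 1, Jamal 4, Zara 4, Elif 6, Yusuf 7, Vera 2, Quinn 4.
A player with w wins dominates both others in C(w,2) triples; summing gives 3 + 10 + 0 + 6 + 6 + 15 + 21 + 1 + 6 = 68 transitive triples.
Total triples C(9,3) = 84, so cyclic triples = 84 − 68 = 16.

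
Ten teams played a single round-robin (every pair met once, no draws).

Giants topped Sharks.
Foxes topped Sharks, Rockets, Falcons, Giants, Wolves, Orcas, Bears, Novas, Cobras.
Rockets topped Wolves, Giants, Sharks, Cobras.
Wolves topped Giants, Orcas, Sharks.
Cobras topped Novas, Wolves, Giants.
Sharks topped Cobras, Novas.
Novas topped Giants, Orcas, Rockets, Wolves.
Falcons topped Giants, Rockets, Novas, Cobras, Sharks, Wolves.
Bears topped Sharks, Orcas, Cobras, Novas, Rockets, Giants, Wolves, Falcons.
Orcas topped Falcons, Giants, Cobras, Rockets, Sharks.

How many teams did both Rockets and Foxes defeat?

4

Rockets beat: Wolves, Cobras, Giants, Sharks.
Foxes beat: Wolves, Rockets, Orcas, Cobras, Giants, Novas, Falcons, Sharks, Bears.
Both beat: Wolves, Cobras, Giants, Sharks — 4.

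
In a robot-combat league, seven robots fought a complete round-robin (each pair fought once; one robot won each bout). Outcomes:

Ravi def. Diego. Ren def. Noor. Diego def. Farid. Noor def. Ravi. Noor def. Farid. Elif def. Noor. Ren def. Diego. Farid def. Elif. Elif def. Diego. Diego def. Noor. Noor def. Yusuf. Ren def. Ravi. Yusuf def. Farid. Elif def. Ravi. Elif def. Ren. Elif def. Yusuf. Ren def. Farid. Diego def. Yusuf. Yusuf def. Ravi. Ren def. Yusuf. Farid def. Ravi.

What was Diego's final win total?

Diego's results: beat Noor, Yusuf, Farid; lost to Ravi, Elif, Ren.
That is 3 wins.

3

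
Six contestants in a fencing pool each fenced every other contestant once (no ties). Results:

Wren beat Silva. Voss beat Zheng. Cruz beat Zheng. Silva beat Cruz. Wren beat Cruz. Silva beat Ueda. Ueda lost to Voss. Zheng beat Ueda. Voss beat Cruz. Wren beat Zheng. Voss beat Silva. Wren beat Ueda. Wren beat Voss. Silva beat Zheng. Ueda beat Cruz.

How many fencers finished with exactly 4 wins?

Win totals: Cruz 1, Zheng 1, Ueda 1, Voss 4, Wren 5, Silva 3.
Exactly 4: Voss — 1 fencer.

1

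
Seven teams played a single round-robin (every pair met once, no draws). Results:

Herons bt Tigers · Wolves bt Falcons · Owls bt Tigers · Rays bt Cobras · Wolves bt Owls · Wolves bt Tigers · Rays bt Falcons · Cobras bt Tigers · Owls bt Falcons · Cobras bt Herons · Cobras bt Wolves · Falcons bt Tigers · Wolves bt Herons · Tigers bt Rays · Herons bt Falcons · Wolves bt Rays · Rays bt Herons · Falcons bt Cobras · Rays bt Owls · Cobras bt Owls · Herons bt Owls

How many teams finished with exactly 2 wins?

Win totals: Herons 3, Owls 2, Wolves 5, Cobras 4, Rays 4, Falcons 2, Tigers 1.
Exactly 2: Owls, Falcons — 2 teams.

2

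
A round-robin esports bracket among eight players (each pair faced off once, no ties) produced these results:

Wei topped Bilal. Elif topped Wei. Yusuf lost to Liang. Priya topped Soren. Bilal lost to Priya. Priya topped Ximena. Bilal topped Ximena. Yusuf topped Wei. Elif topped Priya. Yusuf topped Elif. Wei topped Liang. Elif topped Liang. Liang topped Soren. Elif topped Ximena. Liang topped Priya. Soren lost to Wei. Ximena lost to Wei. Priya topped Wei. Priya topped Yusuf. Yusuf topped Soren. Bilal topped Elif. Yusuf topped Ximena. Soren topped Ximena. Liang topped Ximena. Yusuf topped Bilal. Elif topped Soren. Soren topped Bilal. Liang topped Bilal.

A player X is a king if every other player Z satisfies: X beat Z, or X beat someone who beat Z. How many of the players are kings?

5

Ximena cannot reach Elif, Yusuf, Wei, Bilal, Soren, Liang, Priya in two steps.
Elif reaches everyone (king).
Yusuf reaches everyone (king).
Wei reaches everyone (king).
Bilal cannot reach Yusuf in two steps.
Soren cannot reach Yusuf, Wei, Liang, Priya in two steps.
Liang reaches everyone (king).
Priya reaches everyone (king).
Kings: Elif, Yusuf, Wei, Liang, Priya — 5.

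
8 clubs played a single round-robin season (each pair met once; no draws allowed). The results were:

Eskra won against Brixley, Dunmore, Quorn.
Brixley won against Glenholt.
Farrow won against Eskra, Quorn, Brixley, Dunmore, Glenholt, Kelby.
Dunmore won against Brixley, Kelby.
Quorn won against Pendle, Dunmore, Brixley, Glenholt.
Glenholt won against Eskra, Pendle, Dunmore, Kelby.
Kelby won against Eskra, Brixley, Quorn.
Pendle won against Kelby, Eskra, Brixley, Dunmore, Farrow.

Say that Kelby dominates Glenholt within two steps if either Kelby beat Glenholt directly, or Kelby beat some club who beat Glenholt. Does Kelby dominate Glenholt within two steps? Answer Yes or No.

Yes

Kelby did not beat Glenholt directly.
Kelby beat Eskra, Brixley, Quorn. Of those, Brixley beat Glenholt.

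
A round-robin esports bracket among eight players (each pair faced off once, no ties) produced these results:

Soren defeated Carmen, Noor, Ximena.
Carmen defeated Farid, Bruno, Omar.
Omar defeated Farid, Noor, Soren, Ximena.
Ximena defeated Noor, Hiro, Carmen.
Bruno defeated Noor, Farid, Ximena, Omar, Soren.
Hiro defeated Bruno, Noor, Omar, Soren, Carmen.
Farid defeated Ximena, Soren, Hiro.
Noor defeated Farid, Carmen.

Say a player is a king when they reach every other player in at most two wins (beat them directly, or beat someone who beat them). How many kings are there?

Ximena reaches everyone (king).
Bruno reaches everyone (king).
Farid reaches everyone (king).
Soren reaches everyone (king).
Noor reaches everyone (king).
Carmen reaches everyone (king).
Hiro reaches everyone (king).
Omar cannot reach Bruno in two steps.
Kings: Ximena, Bruno, Farid, Soren, Noor, Carmen, Hiro — 7.

7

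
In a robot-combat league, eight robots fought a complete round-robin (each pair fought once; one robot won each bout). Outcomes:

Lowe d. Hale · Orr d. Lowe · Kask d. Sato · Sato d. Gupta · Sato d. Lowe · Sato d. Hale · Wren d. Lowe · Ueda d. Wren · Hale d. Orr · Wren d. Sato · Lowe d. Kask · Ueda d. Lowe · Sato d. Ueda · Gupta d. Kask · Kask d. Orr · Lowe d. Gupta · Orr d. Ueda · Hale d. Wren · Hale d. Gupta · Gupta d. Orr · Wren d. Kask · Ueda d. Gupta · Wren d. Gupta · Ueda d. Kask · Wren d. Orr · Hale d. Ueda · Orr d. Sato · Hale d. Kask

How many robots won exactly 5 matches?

Win totals: Gupta 2, Sato 4, Lowe 3, Hale 5, Kask 2, Ueda 4, Orr 3, Wren 5.
Exactly 5: Hale, Wren — 2 robots.

2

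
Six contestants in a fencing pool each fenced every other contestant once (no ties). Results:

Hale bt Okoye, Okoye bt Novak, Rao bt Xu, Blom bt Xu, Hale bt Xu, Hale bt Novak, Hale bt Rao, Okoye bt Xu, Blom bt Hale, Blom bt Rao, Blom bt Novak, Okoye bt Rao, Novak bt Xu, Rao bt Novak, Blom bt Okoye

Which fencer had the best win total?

Win totals: Xu 0, Okoye 3, Novak 1, Rao 2, Hale 4, Blom 5.
Blom leads with 5 wins (next highest: 4).

Blom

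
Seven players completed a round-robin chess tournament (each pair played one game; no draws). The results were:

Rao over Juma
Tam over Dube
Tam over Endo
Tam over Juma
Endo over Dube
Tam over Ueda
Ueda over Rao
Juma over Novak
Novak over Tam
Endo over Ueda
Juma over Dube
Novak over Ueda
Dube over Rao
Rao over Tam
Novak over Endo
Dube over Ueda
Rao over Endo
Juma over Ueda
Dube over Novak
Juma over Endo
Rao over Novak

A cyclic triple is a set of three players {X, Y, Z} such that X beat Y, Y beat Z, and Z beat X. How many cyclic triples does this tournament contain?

10

Win totals: Endo 2, Tam 4, Novak 3, Juma 4, Rao 4, Dube 3, Ueda 1.
A player with w wins dominates both others in C(w,2) triples; summing gives 1 + 6 + 3 + 6 + 6 + 3 + 0 = 25 transitive triples.
Total triples C(7,3) = 35, so cyclic triples = 35 − 25 = 10.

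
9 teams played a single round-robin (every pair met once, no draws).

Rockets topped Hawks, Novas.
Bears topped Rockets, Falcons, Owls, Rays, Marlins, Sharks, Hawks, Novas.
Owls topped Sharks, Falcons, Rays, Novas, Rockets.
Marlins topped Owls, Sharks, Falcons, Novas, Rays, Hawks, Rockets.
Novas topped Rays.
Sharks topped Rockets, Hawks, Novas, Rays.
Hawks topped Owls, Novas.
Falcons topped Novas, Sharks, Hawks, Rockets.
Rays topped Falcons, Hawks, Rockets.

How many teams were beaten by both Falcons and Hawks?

1

Falcons beat: Hawks, Novas, Rockets, Sharks.
Hawks beat: Novas, Owls.
Both beat: Novas — 1.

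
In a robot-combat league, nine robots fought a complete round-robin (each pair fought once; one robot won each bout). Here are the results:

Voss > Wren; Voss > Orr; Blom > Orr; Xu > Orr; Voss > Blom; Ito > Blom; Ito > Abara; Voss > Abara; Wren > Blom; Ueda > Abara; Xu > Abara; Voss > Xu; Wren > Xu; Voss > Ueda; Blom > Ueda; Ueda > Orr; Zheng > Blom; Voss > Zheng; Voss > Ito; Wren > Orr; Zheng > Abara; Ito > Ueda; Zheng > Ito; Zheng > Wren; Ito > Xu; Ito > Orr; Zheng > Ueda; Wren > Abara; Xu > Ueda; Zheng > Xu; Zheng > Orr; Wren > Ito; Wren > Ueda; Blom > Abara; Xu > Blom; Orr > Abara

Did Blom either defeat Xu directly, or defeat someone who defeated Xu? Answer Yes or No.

No

Blom did not beat Xu directly.
Blom beat Ueda, Abara, Orr, but each of them lost to Xu. No two-step path.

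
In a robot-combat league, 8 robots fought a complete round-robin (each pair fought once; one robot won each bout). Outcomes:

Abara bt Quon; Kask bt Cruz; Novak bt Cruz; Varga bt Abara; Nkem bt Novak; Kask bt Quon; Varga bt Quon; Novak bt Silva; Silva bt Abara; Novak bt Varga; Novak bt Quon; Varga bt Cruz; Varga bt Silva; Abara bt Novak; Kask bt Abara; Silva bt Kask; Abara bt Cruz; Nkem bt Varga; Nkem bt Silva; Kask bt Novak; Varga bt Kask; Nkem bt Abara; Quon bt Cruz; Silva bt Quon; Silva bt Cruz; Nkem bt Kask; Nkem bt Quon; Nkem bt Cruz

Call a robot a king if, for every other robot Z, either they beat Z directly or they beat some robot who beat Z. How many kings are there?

Varga cannot reach Nkem in two steps.
Nkem reaches everyone (king).
Silva cannot reach Varga, Nkem in two steps.
Abara cannot reach Nkem, Kask in two steps.
Novak cannot reach Nkem in two steps.
Quon cannot reach Varga, Nkem, Silva, Abara, Novak, Kask in two steps.
Cruz cannot reach Varga, Nkem, Silva, Abara, Novak, Quon, Kask in two steps.
Kask cannot reach Nkem in two steps.
Kings: Nkem — 1.

1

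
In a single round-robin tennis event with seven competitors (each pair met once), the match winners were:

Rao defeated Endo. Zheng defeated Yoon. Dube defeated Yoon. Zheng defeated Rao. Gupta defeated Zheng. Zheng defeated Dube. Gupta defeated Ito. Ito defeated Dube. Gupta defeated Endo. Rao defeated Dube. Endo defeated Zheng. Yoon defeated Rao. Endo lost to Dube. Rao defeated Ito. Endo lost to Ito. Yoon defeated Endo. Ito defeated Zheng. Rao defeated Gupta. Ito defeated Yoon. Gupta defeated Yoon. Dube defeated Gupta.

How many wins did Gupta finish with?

Gupta's results: beat Endo, Ito, Zheng, Yoon; lost to Rao, Dube.
That is 4 wins.

4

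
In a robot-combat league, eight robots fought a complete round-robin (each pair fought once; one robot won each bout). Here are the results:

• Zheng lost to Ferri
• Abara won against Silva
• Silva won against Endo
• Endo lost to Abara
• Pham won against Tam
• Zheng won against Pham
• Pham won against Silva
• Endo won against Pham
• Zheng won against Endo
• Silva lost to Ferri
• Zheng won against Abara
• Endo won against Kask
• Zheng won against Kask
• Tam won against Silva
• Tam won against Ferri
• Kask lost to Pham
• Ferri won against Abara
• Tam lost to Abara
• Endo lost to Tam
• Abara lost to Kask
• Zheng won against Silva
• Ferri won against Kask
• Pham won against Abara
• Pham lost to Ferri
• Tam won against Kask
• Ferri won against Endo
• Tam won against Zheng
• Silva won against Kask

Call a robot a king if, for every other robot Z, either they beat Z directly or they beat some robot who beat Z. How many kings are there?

4

Endo cannot reach Ferri, Zheng in two steps.
Ferri reaches everyone (king).
Tam reaches everyone (king).
Pham reaches everyone (king).
Zheng cannot reach Ferri in two steps.
Kask cannot reach Ferri, Pham, Zheng in two steps.
Silva cannot reach Ferri, Tam, Zheng in two steps.
Abara reaches everyone (king).
Kings: Ferri, Tam, Pham, Abara — 4.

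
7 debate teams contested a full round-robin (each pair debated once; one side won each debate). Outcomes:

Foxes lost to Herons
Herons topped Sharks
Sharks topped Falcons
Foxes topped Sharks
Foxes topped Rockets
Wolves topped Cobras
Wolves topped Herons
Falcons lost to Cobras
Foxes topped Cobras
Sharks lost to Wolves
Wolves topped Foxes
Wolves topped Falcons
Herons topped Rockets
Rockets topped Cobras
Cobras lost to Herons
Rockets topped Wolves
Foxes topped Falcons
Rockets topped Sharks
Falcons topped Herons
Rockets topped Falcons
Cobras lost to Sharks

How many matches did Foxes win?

4

Foxes' results: beat Sharks, Falcons, Rockets, Cobras; lost to Herons, Wolves.
That is 4 wins.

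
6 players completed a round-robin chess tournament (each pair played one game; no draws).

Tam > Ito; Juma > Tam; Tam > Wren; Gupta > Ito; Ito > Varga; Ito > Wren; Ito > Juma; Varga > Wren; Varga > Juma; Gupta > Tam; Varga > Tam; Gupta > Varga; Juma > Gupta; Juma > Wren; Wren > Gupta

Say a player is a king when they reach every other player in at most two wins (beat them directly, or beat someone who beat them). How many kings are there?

Wren cannot reach Juma in two steps.
Gupta reaches everyone (king).
Varga reaches everyone (king).
Juma reaches everyone (king).
Tam reaches everyone (king).
Ito reaches everyone (king).
Kings: Gupta, Varga, Juma, Tam, Ito — 5.

5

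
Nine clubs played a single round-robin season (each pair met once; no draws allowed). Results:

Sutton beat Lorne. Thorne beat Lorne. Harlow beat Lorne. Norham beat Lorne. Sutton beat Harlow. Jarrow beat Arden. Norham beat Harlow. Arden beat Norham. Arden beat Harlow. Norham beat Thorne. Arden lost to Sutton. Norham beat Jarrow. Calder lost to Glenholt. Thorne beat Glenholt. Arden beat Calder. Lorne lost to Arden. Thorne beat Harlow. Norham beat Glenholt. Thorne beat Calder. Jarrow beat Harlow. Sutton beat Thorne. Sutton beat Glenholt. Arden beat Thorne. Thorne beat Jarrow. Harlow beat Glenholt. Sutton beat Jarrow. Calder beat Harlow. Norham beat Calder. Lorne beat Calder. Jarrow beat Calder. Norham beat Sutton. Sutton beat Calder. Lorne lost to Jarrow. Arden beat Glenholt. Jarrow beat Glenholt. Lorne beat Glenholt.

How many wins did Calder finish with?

1

Calder's results: beat Harlow; lost to Lorne, Glenholt, Sutton, Norham, Thorne, Jarrow, Arden.
That is 1 win.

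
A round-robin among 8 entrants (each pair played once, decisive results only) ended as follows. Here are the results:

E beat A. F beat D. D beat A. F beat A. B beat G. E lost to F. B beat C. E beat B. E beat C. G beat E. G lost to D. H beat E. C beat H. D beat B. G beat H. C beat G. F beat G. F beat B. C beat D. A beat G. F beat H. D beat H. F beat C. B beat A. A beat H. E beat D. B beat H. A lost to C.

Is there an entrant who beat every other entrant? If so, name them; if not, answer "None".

F has 7 wins out of 7 opponents — a perfect record.

F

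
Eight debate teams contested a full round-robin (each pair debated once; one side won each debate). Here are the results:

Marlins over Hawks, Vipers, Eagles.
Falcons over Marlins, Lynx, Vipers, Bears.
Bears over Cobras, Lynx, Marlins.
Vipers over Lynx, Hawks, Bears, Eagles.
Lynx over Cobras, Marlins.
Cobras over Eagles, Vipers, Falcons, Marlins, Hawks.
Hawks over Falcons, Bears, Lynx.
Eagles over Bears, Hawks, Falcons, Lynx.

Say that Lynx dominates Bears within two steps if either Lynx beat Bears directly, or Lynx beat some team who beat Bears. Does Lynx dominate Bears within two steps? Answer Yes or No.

No

Lynx did not beat Bears directly.
Lynx beat Cobras, Marlins, but each of them lost to Bears. No two-step path.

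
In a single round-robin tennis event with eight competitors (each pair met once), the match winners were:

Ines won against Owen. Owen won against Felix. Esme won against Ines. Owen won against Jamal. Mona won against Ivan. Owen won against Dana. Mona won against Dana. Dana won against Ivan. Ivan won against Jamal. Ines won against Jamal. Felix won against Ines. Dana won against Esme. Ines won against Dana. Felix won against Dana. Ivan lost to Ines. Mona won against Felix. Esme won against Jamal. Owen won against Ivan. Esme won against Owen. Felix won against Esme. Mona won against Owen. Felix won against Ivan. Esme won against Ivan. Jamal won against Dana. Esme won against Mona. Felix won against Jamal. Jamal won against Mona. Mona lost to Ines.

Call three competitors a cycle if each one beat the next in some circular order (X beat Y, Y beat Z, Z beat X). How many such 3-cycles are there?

12

Win totals: Esme 5, Mona 4, Owen 4, Ivan 1, Jamal 2, Ines 5, Dana 2, Felix 5.
A competitor with w wins dominates both others in C(w,2) triples; summing gives 10 + 6 + 6 + 0 + 1 + 10 + 1 + 10 = 44 transitive triples.
Total triples C(8,3) = 56, so cyclic triples = 56 − 44 = 12.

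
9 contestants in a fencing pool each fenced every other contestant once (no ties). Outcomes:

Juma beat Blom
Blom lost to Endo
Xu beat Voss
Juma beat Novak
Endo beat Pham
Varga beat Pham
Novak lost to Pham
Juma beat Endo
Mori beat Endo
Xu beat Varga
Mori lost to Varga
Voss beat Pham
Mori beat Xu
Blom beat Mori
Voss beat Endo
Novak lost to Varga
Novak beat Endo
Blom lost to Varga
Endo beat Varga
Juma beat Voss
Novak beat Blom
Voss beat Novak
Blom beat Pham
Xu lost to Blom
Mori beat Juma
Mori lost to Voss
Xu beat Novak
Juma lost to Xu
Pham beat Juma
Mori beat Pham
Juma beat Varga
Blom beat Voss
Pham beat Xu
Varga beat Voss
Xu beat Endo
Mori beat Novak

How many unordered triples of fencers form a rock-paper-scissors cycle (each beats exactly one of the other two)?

25

Win totals: Mori 5, Novak 2, Endo 3, Voss 4, Varga 5, Blom 4, Juma 5, Xu 5, Pham 3.
A fencer with w wins dominates both others in C(w,2) triples; summing gives 10 + 1 + 3 + 6 + 10 + 6 + 10 + 10 + 3 = 59 transitive triples.
Total triples C(9,3) = 84, so cyclic triples = 84 − 59 = 25.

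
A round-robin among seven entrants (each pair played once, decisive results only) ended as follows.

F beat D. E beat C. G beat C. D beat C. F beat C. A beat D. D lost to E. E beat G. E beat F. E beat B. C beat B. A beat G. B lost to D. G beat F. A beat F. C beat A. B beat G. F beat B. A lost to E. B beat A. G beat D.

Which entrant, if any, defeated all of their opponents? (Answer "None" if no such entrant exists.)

E

E has 6 wins out of 6 opponents — a perfect record.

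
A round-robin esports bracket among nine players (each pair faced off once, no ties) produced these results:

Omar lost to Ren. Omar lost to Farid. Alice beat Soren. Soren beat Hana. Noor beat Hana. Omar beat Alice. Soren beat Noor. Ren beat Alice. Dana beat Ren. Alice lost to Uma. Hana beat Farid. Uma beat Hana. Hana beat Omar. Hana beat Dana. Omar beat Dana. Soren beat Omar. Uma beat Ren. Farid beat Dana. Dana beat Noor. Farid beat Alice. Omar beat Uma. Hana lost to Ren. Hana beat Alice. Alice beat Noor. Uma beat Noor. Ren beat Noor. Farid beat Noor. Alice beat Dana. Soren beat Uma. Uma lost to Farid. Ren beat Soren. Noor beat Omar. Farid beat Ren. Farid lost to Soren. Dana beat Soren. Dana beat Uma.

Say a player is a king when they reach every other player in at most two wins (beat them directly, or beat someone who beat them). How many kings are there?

7

Dana reaches everyone (king).
Hana reaches everyone (king).
Noor cannot reach Soren, Ren in two steps.
Soren reaches everyone (king).
Uma reaches everyone (king).
Farid reaches everyone (king).
Alice reaches everyone (king).
Omar cannot reach Farid in two steps.
Ren reaches everyone (king).
Kings: Dana, Hana, Soren, Uma, Farid, Alice, Ren — 7.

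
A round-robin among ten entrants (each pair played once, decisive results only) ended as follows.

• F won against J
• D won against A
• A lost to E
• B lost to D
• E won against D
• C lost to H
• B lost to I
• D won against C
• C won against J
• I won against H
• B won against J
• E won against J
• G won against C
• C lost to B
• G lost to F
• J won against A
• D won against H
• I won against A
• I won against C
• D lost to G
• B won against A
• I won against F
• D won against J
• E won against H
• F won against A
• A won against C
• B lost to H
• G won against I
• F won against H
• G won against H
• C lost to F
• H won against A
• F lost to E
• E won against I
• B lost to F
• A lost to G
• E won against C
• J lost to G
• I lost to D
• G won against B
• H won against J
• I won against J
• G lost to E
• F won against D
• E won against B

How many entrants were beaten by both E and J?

1

E beat: A, B, C, D, F, G, H, I, J.
J beat: A.
Both beat: A — 1.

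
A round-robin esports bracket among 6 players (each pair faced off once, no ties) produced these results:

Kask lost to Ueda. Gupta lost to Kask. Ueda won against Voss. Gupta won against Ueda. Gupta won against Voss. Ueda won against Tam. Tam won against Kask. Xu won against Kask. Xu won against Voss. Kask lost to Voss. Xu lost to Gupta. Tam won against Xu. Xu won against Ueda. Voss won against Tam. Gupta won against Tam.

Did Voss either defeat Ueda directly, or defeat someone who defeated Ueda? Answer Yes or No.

No

Voss did not beat Ueda directly.
Voss beat Kask, Tam, but each of them lost to Ueda. No two-step path.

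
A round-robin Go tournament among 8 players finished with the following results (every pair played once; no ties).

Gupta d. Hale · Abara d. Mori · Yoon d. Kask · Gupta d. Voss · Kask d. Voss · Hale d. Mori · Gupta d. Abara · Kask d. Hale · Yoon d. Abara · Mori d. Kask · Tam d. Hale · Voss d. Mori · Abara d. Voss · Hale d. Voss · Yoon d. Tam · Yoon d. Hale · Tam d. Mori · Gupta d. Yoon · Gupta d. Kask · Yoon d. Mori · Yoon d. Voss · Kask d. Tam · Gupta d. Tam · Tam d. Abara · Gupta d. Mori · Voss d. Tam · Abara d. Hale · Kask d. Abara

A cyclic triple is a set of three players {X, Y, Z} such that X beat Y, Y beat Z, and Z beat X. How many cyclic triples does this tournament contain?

Win totals: Abara 3, Gupta 7, Mori 1, Voss 2, Hale 2, Tam 3, Kask 4, Yoon 6.
A player with w wins dominates both others in C(w,2) triples; summing gives 3 + 21 + 0 + 1 + 1 + 3 + 6 + 15 = 50 transitive triples.
Total triples C(8,3) = 56, so cyclic triples = 56 − 50 = 6.

6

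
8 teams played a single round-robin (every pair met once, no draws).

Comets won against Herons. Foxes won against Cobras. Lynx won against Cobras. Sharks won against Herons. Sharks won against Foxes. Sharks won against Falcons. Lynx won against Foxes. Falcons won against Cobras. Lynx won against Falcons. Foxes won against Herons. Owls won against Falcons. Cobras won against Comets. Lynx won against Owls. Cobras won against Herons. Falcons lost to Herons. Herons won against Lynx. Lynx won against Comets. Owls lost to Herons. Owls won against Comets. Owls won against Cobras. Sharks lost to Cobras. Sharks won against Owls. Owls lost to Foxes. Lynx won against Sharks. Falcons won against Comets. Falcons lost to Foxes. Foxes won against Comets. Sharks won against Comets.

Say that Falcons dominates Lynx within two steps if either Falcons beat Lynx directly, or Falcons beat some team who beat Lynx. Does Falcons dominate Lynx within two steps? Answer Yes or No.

Falcons did not beat Lynx directly.
Falcons beat Comets, Cobras, but each of them lost to Lynx. No two-step path.

No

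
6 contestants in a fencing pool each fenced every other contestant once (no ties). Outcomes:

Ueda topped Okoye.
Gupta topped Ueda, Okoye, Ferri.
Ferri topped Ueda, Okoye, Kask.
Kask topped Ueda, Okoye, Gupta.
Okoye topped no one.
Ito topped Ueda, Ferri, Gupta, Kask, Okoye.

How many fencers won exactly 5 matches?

Win totals: Gupta 3, Ito 5, Ferri 3, Okoye 0, Kask 3, Ueda 1.
Exactly 5: Ito — 1 fencer.

1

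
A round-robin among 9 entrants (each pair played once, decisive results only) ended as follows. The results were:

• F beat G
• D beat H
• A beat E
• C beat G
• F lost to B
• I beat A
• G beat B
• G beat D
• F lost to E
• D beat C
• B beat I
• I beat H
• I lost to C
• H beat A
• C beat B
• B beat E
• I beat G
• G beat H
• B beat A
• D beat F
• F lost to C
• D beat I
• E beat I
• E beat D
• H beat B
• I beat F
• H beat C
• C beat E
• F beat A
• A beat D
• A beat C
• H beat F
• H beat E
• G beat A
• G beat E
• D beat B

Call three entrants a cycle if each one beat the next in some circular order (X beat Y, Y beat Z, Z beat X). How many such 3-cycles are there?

25

Win totals: A 3, B 4, C 5, D 5, E 3, F 2, G 5, H 5, I 4.
An entrant with w wins dominates both others in C(w,2) triples; summing gives 3 + 6 + 10 + 10 + 3 + 1 + 10 + 10 + 6 = 59 transitive triples.
Total triples C(9,3) = 84, so cyclic triples = 84 − 59 = 25.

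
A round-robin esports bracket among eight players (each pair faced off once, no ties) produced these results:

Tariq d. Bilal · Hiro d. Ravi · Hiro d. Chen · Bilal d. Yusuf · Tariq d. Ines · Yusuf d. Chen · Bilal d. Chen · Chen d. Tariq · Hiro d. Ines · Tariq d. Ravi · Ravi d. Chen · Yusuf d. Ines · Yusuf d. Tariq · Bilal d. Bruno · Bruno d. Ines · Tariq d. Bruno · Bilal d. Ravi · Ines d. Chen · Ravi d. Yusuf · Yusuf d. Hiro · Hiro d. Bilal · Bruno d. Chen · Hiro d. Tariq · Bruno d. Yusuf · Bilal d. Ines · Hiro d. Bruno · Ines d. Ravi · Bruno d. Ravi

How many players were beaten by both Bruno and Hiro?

Bruno beat: Ravi, Chen, Yusuf, Ines.
Hiro beat: Ravi, Chen, Bruno, Bilal, Tariq, Ines.
Both beat: Ravi, Chen, Ines — 3.

3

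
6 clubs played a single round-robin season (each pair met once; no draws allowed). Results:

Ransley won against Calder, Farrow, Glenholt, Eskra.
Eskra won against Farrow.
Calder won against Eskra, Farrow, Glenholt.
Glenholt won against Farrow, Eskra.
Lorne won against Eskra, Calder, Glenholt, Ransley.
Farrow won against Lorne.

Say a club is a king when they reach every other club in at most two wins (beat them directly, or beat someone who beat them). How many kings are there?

Farrow reaches everyone (king).
Lorne reaches everyone (king).
Glenholt cannot reach Ransley, Calder in two steps.
Eskra cannot reach Glenholt, Ransley, Calder in two steps.
Ransley reaches everyone (king).
Calder cannot reach Ransley in two steps.
Kings: Farrow, Lorne, Ransley — 3.

3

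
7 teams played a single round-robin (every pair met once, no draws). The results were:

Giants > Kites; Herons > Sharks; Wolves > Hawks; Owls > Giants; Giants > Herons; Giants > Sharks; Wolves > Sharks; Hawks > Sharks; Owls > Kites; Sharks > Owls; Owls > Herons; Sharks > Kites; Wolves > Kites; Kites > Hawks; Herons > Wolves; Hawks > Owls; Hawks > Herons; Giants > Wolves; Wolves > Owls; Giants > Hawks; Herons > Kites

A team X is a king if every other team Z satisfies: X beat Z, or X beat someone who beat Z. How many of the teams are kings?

Giants reaches everyone (king).
Kites cannot reach Giants, Wolves in two steps.
Owls reaches everyone (king).
Herons cannot reach Giants in two steps.
Sharks cannot reach Wolves in two steps.
Wolves reaches everyone (king).
Hawks reaches everyone (king).
Kings: Giants, Owls, Wolves, Hawks — 4.

4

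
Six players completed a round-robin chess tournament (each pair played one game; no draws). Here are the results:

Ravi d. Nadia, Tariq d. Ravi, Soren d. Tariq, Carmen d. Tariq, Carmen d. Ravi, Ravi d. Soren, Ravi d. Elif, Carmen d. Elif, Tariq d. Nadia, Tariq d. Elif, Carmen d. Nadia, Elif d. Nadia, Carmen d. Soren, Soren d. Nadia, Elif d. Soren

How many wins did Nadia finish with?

Nadia's results: beat no one; lost to Ravi, Elif, Carmen, Soren, Tariq.
That is 0 wins.

0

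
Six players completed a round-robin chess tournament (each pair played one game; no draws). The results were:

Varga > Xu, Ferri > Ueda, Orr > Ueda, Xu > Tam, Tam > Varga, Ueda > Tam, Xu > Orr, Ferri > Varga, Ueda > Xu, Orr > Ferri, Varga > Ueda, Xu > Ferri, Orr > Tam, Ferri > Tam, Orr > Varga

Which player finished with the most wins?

Win totals: Ferri 3, Varga 2, Ueda 2, Orr 4, Xu 3, Tam 1.
Orr leads with 4 wins (next highest: 3).

Orr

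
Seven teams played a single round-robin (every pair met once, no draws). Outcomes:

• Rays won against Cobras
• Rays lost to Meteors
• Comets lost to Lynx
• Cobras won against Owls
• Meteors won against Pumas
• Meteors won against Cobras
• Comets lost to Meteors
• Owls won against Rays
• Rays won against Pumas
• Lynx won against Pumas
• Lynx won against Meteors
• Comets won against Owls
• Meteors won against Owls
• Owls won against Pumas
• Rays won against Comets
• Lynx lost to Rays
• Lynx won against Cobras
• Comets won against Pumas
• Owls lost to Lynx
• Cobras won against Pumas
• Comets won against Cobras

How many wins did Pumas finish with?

0

Pumas' results: beat no one; lost to Meteors, Owls, Comets, Rays, Lynx, Cobras.
That is 0 wins.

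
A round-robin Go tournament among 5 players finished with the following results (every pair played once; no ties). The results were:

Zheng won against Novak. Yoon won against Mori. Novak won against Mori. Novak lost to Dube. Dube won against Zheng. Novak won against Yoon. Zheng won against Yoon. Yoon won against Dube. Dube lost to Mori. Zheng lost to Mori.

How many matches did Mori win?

Mori's results: beat Dube, Zheng; lost to Yoon, Novak.
That is 2 wins.

2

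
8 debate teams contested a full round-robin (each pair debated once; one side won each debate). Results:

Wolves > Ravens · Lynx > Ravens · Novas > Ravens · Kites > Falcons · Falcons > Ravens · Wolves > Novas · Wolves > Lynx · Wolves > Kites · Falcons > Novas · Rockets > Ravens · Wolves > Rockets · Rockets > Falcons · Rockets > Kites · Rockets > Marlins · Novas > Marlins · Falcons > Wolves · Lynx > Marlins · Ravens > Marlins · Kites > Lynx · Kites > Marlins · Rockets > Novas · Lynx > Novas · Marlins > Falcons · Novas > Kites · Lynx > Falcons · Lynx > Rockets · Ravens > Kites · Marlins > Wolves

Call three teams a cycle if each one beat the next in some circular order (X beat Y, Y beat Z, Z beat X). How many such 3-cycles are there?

15

Win totals: Ravens 2, Lynx 5, Falcons 3, Novas 3, Kites 3, Wolves 5, Marlins 2, Rockets 5.
A team with w wins dominates both others in C(w,2) triples; summing gives 1 + 10 + 3 + 3 + 3 + 10 + 1 + 10 = 41 transitive triples.
Total triples C(8,3) = 56, so cyclic triples = 56 − 41 = 15.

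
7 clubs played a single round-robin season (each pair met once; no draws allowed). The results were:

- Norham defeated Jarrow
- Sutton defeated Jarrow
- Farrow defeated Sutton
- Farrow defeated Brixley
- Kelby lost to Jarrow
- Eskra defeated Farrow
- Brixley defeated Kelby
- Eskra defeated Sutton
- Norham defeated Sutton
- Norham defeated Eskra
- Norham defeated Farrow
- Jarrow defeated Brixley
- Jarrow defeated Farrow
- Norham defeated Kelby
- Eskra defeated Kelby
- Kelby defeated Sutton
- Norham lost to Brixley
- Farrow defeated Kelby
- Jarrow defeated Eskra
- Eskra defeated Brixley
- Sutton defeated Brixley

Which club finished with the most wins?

Norham

Win totals: Norham 5, Brixley 2, Eskra 4, Jarrow 4, Kelby 1, Farrow 3, Sutton 2.
Norham leads with 5 wins (next highest: 4).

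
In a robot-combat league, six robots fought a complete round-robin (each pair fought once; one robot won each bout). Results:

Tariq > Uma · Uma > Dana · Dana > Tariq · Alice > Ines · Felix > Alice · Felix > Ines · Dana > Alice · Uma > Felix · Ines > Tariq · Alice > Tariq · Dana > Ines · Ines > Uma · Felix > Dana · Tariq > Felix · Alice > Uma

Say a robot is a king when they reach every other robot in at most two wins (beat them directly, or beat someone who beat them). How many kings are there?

5

Dana reaches everyone (king).
Ines cannot reach Alice in two steps.
Alice reaches everyone (king).
Felix reaches everyone (king).
Tariq reaches everyone (king).
Uma reaches everyone (king).
Kings: Dana, Alice, Felix, Tariq, Uma — 5.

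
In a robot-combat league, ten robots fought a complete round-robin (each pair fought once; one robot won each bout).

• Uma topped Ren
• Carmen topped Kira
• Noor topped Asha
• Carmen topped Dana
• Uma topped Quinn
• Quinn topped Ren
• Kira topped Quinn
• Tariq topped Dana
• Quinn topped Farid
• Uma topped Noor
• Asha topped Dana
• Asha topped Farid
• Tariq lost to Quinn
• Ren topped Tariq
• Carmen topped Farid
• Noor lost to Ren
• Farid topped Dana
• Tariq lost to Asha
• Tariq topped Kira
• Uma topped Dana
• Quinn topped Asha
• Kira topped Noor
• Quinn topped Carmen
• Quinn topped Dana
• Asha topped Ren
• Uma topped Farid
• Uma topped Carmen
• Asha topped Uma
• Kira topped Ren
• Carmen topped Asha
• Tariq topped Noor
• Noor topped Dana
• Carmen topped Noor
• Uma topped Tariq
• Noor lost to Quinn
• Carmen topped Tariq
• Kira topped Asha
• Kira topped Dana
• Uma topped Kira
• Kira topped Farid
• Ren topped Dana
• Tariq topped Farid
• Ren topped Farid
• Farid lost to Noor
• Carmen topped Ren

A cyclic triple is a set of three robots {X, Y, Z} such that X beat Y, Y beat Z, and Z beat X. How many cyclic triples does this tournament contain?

Win totals: Noor 3, Quinn 7, Kira 6, Dana 0, Tariq 4, Farid 1, Asha 5, Ren 4, Carmen 7, Uma 8.
A robot with w wins dominates both others in C(w,2) triples; summing gives 3 + 21 + 15 + 0 + 6 + 0 + 10 + 6 + 21 + 28 = 110 transitive triples.
Total triples C(10,3) = 120, so cyclic triples = 120 − 110 = 10.

10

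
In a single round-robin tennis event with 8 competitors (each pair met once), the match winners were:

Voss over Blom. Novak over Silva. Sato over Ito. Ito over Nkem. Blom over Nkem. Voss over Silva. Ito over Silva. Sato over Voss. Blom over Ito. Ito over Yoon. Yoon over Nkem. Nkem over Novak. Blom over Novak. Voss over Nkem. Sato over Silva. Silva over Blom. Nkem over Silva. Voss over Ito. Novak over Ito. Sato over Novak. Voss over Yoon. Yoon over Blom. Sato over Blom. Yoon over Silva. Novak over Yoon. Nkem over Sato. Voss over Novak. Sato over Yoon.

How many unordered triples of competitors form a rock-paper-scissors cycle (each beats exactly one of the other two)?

Win totals: Novak 3, Ito 3, Blom 3, Sato 6, Nkem 3, Voss 6, Yoon 3, Silva 1.
A competitor with w wins dominates both others in C(w,2) triples; summing gives 3 + 3 + 3 + 15 + 3 + 15 + 3 + 0 = 45 transitive triples.
Total triples C(8,3) = 56, so cyclic triples = 56 − 45 = 11.

11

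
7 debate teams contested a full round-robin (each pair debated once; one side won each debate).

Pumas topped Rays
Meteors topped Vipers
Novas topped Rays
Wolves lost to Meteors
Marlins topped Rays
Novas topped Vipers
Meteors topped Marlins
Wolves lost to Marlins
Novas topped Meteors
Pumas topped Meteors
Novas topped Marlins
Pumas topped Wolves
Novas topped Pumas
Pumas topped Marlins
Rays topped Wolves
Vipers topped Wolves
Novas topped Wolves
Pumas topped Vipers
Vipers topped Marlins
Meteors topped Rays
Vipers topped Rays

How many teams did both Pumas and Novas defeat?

5

Pumas beat: Vipers, Meteors, Rays, Wolves, Marlins.
Novas beat: Vipers, Meteors, Pumas, Rays, Wolves, Marlins.
Both beat: Vipers, Meteors, Rays, Wolves, Marlins — 5.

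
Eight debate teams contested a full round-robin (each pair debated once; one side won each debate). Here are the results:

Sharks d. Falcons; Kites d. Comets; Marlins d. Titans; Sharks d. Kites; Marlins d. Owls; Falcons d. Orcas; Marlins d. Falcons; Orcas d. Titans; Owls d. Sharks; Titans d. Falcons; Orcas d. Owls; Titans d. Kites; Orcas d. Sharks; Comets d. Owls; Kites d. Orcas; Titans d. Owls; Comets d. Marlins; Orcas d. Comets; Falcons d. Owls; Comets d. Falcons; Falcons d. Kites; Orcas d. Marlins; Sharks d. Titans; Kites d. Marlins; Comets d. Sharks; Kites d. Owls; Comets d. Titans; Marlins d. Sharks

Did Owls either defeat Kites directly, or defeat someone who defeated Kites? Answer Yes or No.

Owls did not beat Kites directly.
Owls beat Sharks. Of those, Sharks beat Kites.

Yes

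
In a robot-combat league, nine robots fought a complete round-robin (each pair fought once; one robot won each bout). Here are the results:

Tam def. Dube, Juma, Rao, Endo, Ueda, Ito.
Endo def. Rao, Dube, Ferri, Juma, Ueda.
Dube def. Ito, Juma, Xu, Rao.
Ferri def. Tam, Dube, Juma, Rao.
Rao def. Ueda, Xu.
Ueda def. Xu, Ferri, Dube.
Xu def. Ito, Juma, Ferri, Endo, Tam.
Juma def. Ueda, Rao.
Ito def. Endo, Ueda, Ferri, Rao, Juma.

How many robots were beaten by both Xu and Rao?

Xu beat: Ferri, Ito, Tam, Juma, Endo.
Rao beat: Xu, Ueda.
No one was beaten by both.

0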